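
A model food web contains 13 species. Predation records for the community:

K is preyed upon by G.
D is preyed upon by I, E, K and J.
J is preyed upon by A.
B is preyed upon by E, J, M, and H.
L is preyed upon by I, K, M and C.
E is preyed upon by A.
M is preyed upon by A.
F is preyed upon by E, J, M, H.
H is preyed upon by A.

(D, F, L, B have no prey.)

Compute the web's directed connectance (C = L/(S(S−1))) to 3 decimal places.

C = 0.135

The web has S = 13 species and L = 21 feeding links.
C = L / (S(S−1)) = 21 / 156 = 0.1346 ≈ 0.135.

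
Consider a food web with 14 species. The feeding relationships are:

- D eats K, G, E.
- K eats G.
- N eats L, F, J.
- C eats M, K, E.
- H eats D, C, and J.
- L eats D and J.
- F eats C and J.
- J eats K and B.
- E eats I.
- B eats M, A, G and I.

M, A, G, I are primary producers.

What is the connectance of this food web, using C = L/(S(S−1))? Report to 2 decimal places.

The web has S = 14 species and L = 24 feeding links.
C = L / (S(S−1)) = 24 / 182 = 0.1319 ≈ 0.13.

C = 0.13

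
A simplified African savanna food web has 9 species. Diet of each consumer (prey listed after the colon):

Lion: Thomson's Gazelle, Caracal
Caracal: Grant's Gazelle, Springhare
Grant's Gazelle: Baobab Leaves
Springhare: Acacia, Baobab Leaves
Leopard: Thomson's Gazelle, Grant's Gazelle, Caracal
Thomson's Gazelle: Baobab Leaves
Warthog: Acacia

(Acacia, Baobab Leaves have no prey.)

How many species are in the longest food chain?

One longest chain: Baobab Leaves → Grant's Gazelle → Caracal → Lion.
It has 4 species and 3 links.

4 species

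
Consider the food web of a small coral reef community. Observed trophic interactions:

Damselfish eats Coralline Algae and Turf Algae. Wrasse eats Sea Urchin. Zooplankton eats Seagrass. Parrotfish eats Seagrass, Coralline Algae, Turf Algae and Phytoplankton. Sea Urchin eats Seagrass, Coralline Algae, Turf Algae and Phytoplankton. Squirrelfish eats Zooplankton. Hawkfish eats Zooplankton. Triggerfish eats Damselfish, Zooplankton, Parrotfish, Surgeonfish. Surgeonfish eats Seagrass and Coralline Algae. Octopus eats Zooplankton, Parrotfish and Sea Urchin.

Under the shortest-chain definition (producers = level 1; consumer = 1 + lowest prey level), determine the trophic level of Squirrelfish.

Trophic level 3

Seagrass is a producer → level 1.
Zooplankton eats Seagrass → level 2.
Squirrelfish eats Zooplankton → level 3.
No prey of Squirrelfish is below level 2, so 3 is the minimum.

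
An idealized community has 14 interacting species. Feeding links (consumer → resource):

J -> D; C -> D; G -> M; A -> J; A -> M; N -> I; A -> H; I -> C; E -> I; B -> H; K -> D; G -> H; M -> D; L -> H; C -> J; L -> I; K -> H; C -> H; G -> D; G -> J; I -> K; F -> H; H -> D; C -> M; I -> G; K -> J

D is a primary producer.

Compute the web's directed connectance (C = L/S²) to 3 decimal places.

C = 0.133

The web has S = 14 species and L = 26 feeding links.
C = L / S² = 26 / 196 = 0.1327 ≈ 0.133.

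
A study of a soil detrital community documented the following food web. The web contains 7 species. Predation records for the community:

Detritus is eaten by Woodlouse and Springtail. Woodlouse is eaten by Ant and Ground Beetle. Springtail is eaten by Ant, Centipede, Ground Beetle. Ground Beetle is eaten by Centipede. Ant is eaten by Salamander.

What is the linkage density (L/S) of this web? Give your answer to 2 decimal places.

There are L = 9 links among S = 7 species.
L/S = 9/7 = 1.2857 ≈ 1.29.

L/S = 1.29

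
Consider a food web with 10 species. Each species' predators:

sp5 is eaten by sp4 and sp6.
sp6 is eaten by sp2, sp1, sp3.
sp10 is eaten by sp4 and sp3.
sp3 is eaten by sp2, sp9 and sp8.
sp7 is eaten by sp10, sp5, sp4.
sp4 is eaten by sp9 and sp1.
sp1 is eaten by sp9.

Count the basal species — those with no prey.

1

Basal species (no prey listed): sp7.
Count: 1.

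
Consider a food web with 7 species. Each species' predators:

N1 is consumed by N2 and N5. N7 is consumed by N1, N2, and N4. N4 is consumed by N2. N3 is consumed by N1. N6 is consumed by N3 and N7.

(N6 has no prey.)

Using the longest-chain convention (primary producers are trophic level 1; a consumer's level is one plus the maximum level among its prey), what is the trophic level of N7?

Trophic level 2

N6 is a producer → level 1.
N7 eats N6 → level 2.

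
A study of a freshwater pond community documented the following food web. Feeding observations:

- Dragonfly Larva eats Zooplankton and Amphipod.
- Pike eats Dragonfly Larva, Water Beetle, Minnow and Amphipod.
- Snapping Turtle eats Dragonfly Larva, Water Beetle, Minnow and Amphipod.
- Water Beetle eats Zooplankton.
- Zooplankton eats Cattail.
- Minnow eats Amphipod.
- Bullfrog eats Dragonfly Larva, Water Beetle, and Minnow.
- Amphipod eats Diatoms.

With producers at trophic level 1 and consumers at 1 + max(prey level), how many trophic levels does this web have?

4

Producers (level 1): Cattail, Diatoms.
Diatoms → Amphipod → Minnow → Snapping Turtle gives Snapping Turtle level 4.
No species has a prey at level 4, so no species reaches level 5.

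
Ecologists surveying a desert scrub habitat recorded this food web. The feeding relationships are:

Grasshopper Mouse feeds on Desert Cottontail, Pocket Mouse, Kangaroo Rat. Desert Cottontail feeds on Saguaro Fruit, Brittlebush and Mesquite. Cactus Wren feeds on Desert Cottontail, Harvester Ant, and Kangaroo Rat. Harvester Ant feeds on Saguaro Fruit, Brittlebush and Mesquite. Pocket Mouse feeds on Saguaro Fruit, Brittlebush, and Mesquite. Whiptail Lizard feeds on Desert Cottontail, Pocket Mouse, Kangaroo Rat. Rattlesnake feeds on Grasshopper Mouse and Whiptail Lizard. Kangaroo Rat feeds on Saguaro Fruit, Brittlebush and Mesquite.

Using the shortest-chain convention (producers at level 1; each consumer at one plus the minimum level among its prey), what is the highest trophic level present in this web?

4

Producers (level 1): Mesquite, Saguaro Fruit, Brittlebush.
Following each consumer down to its lowest-level prey: Mesquite → Desert Cottontail → Whiptail Lizard → Rattlesnake (levels 1 through 4).
All prey of Rattlesnake (Whiptail Lizard 3, Grasshopper Mouse 3) are at level 3 or above, so Rattlesnake is at level 1 + 3 = 4.
Every consumer has at least one prey at level 3 or below, so none exceeds level 4.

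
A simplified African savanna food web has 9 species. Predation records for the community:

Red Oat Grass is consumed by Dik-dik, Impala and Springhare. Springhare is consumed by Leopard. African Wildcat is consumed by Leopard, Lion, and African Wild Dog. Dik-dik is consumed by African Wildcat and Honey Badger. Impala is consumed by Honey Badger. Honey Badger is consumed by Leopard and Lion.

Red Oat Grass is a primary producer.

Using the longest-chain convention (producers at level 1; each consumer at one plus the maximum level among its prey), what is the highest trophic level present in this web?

4

Producers (level 1): Red Oat Grass.
Red Oat Grass → Dik-dik → Honey Badger → Lion gives Lion level 4.
No species has a prey at level 4, so no species reaches level 5.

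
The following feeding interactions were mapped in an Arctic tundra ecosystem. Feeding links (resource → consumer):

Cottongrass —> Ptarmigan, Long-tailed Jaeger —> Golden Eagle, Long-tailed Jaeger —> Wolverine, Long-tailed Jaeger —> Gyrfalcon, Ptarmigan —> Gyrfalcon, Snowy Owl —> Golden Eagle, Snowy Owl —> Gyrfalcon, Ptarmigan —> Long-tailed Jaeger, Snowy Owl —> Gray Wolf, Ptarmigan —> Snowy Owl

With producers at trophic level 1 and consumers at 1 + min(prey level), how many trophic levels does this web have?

Producers (level 1): Cottongrass.
Following each consumer down to its lowest-level prey: Cottongrass → Ptarmigan → Snowy Owl → Gray Wolf (levels 1 through 4).
All prey of Gray Wolf (Snowy Owl 3) are at level 3 or above, so Gray Wolf is at level 1 + 3 = 4.
Every consumer has at least one prey at level 3 or below, so none exceeds level 4.

4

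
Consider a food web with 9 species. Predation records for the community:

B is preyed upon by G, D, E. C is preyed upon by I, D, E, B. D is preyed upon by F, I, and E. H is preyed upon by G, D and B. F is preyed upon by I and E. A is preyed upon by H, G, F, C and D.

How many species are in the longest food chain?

One longest chain: A → C → B → D → F → E.
It has 6 species and 5 links.

6 species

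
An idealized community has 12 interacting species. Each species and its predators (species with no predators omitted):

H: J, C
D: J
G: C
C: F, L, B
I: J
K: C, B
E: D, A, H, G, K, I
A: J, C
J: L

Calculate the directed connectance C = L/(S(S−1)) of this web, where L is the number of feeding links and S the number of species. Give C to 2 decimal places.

C = 0.14

The web has S = 12 species and L = 19 feeding links.
C = L / (S(S−1)) = 19 / 132 = 0.1439 ≈ 0.14.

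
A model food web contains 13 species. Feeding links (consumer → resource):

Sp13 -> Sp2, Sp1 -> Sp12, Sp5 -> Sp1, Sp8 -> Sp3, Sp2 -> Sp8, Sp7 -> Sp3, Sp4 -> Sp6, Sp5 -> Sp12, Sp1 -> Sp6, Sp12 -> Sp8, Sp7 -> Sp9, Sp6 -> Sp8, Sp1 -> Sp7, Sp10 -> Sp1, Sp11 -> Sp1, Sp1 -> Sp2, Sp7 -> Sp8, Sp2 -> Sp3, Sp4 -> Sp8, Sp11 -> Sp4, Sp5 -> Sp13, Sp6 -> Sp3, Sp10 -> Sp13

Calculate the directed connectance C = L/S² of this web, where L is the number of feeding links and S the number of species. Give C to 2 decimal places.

C = 0.14

The web has S = 13 species and L = 23 feeding links.
C = L / S² = 23 / 169 = 0.1361 ≈ 0.14.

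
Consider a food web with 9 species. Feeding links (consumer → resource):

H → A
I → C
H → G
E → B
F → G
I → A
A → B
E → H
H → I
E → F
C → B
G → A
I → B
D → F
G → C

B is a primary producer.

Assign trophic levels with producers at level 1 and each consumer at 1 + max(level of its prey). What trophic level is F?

Trophic level 4

B is a producer → level 1.
C eats B → level 2.
G eats C (level 2); other prey at levels: A 2 → level 3.
F eats G → level 4.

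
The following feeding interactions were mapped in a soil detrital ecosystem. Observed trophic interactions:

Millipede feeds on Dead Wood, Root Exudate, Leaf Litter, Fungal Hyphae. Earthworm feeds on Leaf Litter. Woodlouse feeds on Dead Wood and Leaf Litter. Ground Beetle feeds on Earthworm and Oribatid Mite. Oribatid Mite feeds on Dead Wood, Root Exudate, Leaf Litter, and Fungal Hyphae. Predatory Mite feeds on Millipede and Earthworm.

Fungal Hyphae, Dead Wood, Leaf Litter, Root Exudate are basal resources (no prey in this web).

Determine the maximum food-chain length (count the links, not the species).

2 links

One longest chain: Leaf Litter → Earthworm → Ground Beetle.
It has 3 species and 2 links.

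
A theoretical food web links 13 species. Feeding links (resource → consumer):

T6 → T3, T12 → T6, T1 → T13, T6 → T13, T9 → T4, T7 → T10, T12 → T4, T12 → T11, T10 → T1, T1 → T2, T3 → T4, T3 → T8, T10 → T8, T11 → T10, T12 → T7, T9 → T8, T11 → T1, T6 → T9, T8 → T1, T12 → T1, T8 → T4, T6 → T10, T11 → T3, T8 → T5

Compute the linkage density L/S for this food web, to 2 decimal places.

There are L = 24 links among S = 13 species.
L/S = 24/13 = 1.8462 ≈ 1.85.

L/S = 1.85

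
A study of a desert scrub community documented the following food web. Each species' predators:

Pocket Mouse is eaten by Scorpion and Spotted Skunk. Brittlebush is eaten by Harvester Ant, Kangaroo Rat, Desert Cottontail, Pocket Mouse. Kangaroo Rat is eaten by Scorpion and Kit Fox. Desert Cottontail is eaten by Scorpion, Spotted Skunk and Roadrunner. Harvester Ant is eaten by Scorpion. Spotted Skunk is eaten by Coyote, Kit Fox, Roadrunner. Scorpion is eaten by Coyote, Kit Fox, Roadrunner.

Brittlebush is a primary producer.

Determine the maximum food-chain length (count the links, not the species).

One longest chain: Brittlebush → Desert Cottontail → Spotted Skunk → Roadrunner.
It has 4 species and 3 links.

3 links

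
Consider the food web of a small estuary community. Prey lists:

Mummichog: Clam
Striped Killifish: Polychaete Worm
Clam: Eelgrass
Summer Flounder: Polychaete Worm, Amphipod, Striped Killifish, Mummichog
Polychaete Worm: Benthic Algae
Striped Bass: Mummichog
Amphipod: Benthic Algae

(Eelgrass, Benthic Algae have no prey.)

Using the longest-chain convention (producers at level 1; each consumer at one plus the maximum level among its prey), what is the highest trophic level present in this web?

Producers (level 1): Eelgrass, Benthic Algae.
Benthic Algae → Polychaete Worm → Striped Killifish → Summer Flounder gives Summer Flounder level 4.
No species has a prey at level 4, so no species reaches level 5.

4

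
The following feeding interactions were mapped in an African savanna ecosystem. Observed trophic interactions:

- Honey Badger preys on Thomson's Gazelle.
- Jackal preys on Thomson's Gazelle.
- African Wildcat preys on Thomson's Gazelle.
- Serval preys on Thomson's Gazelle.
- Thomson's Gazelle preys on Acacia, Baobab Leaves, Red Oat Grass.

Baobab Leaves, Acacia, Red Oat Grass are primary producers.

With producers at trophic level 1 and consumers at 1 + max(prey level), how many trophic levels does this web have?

3

Producers (level 1): Baobab Leaves, Acacia, Red Oat Grass.
Baobab Leaves → Thomson's Gazelle → Serval gives Serval level 3.
No species has a prey at level 3, so no species reaches level 4.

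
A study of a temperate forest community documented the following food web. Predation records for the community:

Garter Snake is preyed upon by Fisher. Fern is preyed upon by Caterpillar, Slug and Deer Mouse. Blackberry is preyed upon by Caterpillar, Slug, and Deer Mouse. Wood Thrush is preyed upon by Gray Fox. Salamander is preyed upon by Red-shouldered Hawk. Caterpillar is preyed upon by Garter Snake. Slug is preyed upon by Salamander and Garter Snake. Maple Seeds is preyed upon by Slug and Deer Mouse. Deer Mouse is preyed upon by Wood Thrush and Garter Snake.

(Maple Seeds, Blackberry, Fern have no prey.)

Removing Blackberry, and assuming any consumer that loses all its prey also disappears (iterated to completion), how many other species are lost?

0

Remove Blackberry.
Every predator of it retains at least one other prey: Slug still has Maple Seeds, Fern; Caterpillar still has Fern; Deer Mouse still has Maple Seeds, Fern.
No consumer loses all prey, so no secondary extinctions occur.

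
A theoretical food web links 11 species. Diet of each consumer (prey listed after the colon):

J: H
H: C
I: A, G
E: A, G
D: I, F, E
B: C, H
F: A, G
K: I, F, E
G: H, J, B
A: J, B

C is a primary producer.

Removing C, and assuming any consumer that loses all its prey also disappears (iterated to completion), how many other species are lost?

Remove C.
Round 1: H (all prey gone) → extinct.
Round 2: J (all prey gone), B (all prey gone) → extinct.
Round 3: A (all prey gone), G (all prey gone) → extinct.
Round 4: I (all prey gone), F (all prey gone), E (all prey gone) → extinct.
Round 5: D (all prey gone), K (all prey gone) → extinct.
No further losses. Total secondary extinctions: 10.

10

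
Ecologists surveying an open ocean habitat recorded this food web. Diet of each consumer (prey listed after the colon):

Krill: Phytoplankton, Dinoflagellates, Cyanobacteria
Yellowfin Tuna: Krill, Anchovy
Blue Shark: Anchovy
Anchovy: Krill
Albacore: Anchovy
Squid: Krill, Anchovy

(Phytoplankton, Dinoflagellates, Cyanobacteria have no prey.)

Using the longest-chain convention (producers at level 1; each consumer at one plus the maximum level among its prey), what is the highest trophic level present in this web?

Producers (level 1): Phytoplankton, Dinoflagellates, Cyanobacteria.
Phytoplankton → Krill → Anchovy → Squid gives Squid level 4.
No species has a prey at level 4, so no species reaches level 5.

4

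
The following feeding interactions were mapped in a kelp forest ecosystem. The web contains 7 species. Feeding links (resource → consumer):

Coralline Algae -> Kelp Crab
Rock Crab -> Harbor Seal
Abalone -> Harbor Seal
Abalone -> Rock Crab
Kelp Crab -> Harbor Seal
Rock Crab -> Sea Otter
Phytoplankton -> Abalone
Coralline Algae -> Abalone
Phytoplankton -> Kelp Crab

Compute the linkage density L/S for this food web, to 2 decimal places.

L/S = 1.29

There are L = 9 links among S = 7 species.
L/S = 9/7 = 1.2857 ≈ 1.29.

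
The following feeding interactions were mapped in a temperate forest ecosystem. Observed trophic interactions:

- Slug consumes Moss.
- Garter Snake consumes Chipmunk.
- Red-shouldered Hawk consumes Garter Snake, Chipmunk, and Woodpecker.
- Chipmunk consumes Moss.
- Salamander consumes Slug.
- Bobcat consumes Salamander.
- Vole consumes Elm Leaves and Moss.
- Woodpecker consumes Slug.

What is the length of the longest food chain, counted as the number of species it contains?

4 species

One longest chain: Moss → Slug → Salamander → Bobcat.
It has 4 species and 3 links.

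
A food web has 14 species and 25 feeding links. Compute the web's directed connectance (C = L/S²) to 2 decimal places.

The web has S = 14 species and L = 25 feeding links.
C = L / S² = 25 / 196 = 0.1276 ≈ 0.13.

C = 0.13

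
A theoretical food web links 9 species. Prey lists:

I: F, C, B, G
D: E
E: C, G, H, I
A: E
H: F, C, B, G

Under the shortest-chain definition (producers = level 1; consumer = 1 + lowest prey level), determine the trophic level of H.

Trophic level 2

F is a producer → level 1.
H eats F → level 2.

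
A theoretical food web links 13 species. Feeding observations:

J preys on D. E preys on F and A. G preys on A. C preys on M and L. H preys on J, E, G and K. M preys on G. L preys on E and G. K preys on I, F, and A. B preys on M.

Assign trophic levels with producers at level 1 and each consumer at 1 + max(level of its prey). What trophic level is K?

A is a producer → level 1.
K eats A (level 1); other prey at levels: F 1, I 1 → level 2.

Trophic level 2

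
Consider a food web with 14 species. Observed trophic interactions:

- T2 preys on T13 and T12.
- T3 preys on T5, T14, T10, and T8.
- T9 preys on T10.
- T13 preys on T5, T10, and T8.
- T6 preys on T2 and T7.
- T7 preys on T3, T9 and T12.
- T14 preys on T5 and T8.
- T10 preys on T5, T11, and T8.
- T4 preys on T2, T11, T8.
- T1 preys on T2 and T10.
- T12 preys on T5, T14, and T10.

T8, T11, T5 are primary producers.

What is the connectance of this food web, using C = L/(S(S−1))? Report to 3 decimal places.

C = 0.154

The web has S = 14 species and L = 28 feeding links.
C = L / (S(S−1)) = 28 / 182 = 0.1538 ≈ 0.154.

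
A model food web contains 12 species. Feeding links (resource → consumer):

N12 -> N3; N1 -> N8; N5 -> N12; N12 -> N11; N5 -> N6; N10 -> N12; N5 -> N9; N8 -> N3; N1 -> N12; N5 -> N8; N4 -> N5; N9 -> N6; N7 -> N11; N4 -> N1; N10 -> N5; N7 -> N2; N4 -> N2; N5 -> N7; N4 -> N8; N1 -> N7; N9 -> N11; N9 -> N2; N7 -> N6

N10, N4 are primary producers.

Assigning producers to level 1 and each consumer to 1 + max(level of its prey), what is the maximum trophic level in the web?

4

Producers (level 1): N10, N4.
N10 → N5 → N9 → N11 gives N11 level 4.
No species has a prey at level 4, so no species reaches level 5.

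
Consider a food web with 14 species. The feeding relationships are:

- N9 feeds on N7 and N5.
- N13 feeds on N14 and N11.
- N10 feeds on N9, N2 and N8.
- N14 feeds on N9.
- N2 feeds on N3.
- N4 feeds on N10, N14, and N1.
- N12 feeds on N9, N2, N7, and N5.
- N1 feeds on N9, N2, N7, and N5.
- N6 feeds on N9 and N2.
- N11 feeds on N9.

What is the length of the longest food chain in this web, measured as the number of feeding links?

One longest chain: N5 → N9 → N14 → N4.
It has 4 species and 3 links.

3 links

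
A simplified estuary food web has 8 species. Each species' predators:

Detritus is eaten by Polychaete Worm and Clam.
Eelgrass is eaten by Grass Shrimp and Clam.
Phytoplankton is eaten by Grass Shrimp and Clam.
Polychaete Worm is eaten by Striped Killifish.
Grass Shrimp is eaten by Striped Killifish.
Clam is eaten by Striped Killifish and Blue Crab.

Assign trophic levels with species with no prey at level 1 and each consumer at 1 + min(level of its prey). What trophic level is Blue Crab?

Phytoplankton has no prey (basal) → level 1.
Clam eats Phytoplankton → level 2.
Blue Crab eats Clam → level 3.
No prey of Blue Crab is below level 2, so 3 is the minimum.

Trophic level 3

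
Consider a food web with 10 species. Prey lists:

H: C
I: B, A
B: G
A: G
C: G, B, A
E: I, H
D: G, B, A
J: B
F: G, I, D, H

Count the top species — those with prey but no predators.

Top species (has prey, but nothing eats it): J, E, F.
Count: 3.

3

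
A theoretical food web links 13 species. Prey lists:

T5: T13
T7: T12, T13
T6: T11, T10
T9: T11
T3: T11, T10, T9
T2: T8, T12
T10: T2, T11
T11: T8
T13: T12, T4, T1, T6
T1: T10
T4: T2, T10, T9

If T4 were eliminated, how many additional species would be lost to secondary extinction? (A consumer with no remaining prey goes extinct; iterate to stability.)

0

Remove T4.
Every predator of it retains at least one other prey: T13 still has T12, T1, T6.
No consumer loses all prey, so no secondary extinctions occur.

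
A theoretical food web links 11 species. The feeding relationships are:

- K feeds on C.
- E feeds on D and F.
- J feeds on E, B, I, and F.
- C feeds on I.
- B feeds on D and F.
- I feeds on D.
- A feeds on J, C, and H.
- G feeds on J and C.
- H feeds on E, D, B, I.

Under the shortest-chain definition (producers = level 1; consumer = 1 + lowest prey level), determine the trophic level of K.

Trophic level 4

D is a producer → level 1.
I eats D → level 2.
C eats I → level 3.
K eats C → level 4.
No prey of K is below level 3, so 4 is the minimum.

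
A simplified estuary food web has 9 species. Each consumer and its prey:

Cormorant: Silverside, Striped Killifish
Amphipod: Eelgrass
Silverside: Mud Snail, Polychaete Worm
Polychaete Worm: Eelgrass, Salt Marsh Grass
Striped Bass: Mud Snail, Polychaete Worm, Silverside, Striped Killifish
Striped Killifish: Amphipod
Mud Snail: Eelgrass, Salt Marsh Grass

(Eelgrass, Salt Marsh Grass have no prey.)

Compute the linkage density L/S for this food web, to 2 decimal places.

L/S = 1.56

There are L = 14 links among S = 9 species.
L/S = 14/9 = 1.5556 ≈ 1.56.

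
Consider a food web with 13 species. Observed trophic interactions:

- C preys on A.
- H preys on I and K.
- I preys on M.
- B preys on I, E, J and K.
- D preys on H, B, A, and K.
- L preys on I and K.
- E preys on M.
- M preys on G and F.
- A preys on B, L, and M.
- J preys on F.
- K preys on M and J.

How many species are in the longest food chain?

6 species

One longest chain: F → J → K → B → A → C.
It has 6 species and 5 links.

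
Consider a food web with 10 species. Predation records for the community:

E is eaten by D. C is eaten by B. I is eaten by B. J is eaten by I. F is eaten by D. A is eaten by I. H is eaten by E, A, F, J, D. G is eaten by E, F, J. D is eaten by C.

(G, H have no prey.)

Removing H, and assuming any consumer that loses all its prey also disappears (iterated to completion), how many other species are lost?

Remove H.
Round 1: A (all prey gone) → extinct.
No further losses. Total secondary extinctions: 1.

1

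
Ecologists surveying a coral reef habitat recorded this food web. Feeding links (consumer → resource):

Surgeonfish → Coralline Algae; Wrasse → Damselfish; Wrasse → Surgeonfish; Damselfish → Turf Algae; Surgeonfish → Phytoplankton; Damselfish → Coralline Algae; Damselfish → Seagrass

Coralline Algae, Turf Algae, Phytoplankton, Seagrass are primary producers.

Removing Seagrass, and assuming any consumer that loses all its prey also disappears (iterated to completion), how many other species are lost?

Remove Seagrass.
Every predator of it retains at least one other prey: Damselfish still has Coralline Algae, Turf Algae.
No consumer loses all prey, so no secondary extinctions occur.

0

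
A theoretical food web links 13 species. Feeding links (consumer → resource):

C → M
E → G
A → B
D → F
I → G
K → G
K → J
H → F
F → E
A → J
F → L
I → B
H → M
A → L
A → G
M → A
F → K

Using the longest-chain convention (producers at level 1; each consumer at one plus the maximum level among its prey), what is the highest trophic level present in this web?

4

Producers (level 1): G, L, B, J.
G → K → F → H gives H level 4.
No species has a prey at level 4, so no species reaches level 5.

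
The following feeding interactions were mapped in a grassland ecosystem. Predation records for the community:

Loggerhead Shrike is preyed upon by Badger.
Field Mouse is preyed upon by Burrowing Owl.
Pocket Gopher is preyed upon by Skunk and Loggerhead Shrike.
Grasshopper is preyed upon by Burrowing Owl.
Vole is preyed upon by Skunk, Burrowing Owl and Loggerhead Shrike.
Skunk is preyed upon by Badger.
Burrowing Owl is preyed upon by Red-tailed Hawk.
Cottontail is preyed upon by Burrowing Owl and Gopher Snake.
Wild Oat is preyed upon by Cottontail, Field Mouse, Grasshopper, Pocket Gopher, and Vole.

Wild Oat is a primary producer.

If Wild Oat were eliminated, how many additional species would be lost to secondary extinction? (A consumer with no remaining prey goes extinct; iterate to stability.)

Remove Wild Oat.
Round 1: Cottontail (all prey gone), Pocket Gopher (all prey gone), Grasshopper (all prey gone), Field Mouse (all prey gone), Vole (all prey gone) → extinct.
Round 2: Gopher Snake (all prey gone), Burrowing Owl (all prey gone), Loggerhead Shrike (all prey gone), Skunk (all prey gone) → extinct.
Round 3: Red-tailed Hawk (all prey gone), Badger (all prey gone) → extinct.
No further losses. Total secondary extinctions: 11.

11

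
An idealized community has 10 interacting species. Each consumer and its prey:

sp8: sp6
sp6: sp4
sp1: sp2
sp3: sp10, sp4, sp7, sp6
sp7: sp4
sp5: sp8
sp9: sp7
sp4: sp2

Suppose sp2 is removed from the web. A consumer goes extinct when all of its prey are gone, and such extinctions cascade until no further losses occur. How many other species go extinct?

7

Remove sp2.
Round 1: sp4 (all prey gone), sp1 (all prey gone) → extinct.
Round 2: sp7 (all prey gone), sp6 (all prey gone) → extinct.
Round 3: sp8 (all prey gone), sp9 (all prey gone) → extinct.
Round 4: sp5 (all prey gone) → extinct.
No further losses. Total secondary extinctions: 7.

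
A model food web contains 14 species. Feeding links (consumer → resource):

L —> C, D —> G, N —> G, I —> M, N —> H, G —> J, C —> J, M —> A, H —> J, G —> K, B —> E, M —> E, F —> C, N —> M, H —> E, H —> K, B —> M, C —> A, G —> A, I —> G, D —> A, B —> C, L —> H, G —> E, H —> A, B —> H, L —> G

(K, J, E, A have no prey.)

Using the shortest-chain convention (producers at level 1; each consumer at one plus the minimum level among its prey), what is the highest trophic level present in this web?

Producers (level 1): K, J, E, A.
Following each consumer down to its lowest-level prey: K → G → I (levels 1 through 3).
All prey of I (G 2, M 2) are at level 2 or above, so I is at level 1 + 2 = 3.
Every consumer has at least one prey at level 2 or below, so none exceeds level 3.

3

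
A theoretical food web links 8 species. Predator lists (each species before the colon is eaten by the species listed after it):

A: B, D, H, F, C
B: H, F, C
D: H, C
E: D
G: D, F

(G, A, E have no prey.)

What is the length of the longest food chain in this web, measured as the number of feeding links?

2 links

One longest chain: A → B → H.
It has 3 species and 2 links.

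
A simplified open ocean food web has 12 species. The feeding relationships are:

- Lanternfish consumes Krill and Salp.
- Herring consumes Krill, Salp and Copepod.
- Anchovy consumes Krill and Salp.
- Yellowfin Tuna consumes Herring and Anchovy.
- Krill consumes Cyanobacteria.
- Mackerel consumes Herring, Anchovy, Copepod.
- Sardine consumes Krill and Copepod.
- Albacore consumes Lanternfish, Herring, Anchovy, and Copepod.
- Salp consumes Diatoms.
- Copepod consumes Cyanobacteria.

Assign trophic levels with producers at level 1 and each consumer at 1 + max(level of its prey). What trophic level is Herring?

Diatoms is a producer → level 1.
Salp eats Diatoms → level 2.
Herring eats Salp (level 2); other prey at levels: Copepod 2, Krill 2 → level 3.

Trophic level 3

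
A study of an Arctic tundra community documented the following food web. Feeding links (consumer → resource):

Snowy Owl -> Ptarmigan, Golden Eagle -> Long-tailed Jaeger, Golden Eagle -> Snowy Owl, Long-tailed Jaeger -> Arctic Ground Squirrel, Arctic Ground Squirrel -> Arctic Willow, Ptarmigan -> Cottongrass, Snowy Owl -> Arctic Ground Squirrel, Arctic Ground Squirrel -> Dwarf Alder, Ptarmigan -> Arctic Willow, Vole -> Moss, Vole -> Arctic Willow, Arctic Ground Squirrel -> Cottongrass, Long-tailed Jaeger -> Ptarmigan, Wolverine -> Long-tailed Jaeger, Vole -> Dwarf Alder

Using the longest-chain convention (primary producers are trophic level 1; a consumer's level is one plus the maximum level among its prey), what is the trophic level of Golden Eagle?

Arctic Willow is a producer → level 1.
Ptarmigan eats Arctic Willow (level 1); other prey at levels: Cottongrass 1 → level 2.
Snowy Owl eats Ptarmigan (level 2); other prey at levels: Arctic Ground Squirrel 2 → level 3.
Golden Eagle eats Snowy Owl (level 3); other prey at levels: Long-tailed Jaeger 3 → level 4.

Trophic level 4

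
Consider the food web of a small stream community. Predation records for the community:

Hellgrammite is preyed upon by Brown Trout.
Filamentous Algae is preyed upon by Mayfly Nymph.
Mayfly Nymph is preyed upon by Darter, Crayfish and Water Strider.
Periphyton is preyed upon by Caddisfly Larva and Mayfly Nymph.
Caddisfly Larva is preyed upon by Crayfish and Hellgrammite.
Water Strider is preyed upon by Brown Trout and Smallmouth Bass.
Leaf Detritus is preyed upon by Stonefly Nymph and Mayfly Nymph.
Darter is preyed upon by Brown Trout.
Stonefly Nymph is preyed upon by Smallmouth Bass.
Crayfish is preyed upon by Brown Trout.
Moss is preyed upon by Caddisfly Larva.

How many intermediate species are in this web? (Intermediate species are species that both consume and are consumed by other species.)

7

Intermediate species (has both prey and predators): Mayfly Nymph, Stonefly Nymph, Caddisfly Larva, Crayfish, Hellgrammite, Water Strider, Darter.
Count: 7.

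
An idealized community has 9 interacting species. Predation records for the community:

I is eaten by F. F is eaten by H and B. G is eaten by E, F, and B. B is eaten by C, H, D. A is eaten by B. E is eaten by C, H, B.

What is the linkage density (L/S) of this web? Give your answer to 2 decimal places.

L/S = 1.44

There are L = 13 links among S = 9 species.
L/S = 13/9 = 1.4444 ≈ 1.44.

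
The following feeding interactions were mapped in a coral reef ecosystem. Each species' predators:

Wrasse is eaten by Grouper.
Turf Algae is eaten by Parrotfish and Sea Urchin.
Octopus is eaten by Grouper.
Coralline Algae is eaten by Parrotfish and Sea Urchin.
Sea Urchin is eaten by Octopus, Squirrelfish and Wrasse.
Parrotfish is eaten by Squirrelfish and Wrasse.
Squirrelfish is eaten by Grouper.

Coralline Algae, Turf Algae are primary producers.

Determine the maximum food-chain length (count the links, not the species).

3 links

One longest chain: Coralline Algae → Sea Urchin → Octopus → Grouper.
It has 4 species and 3 links.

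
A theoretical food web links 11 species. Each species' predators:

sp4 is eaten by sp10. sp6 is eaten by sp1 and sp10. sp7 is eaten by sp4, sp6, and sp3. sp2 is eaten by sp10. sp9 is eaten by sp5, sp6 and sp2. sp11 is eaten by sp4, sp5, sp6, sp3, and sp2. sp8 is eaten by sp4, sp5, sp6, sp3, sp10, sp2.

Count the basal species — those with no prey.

Basal species (no prey listed): sp7, sp11, sp8, sp9.
Count: 4.

4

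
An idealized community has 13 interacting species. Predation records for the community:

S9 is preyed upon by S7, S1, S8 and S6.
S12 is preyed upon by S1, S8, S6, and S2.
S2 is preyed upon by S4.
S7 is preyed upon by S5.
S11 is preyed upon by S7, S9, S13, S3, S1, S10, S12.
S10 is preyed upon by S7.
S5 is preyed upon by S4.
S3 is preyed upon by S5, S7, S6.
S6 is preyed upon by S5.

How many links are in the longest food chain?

4 links

One longest chain: S11 → S9 → S7 → S5 → S4.
It has 5 species and 4 links.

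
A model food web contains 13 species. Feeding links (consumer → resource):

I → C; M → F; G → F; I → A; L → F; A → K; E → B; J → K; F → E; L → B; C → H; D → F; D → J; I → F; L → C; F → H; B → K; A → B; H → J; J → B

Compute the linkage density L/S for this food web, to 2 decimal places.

There are L = 20 links among S = 13 species.
L/S = 20/13 = 1.5385 ≈ 1.54.

L/S = 1.54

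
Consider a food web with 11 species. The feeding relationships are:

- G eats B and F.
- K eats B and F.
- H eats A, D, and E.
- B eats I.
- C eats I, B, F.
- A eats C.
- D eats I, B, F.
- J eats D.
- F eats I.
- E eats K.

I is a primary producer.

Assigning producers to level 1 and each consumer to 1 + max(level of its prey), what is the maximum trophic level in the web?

5

Producers (level 1): I.
I → B → C → A → H gives H level 5.
No species has a prey at level 5, so no species reaches level 6.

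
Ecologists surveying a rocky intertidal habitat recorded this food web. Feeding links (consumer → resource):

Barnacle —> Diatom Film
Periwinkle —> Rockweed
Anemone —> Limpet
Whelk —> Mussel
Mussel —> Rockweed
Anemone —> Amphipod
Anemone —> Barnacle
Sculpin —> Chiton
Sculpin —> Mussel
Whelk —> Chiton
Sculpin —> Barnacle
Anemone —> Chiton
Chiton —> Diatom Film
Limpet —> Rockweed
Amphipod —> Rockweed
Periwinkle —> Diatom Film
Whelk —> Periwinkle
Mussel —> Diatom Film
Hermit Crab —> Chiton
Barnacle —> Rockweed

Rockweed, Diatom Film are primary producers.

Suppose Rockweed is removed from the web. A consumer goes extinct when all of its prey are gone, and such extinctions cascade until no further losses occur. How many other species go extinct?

Remove Rockweed.
Round 1: Amphipod (all prey gone), Limpet (all prey gone) → extinct.
No further losses. Total secondary extinctions: 2.

2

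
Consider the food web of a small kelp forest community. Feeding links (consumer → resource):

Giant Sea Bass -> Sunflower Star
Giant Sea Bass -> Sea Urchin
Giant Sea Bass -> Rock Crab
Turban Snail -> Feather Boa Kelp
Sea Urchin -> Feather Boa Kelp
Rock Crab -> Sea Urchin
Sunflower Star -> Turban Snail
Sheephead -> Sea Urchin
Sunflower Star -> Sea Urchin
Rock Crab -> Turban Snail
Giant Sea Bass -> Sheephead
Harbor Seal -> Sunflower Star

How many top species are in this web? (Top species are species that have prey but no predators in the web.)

2

Top species (has prey, but nothing eats it): Harbor Seal, Giant Sea Bass.
Count: 2.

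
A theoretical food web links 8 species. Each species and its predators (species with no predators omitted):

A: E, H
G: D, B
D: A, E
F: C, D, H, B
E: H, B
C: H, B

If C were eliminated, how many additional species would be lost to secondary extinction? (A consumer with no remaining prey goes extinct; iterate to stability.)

Remove C.
Every predator of it retains at least one other prey: H still has F, A, E; B still has G, F, E.
No consumer loses all prey, so no secondary extinctions occur.

0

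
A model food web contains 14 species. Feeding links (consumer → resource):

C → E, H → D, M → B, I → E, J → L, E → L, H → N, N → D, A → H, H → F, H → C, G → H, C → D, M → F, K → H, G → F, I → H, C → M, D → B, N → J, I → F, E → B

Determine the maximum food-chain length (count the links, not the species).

One longest chain: B → D → N → H → G.
It has 5 species and 4 links.

4 links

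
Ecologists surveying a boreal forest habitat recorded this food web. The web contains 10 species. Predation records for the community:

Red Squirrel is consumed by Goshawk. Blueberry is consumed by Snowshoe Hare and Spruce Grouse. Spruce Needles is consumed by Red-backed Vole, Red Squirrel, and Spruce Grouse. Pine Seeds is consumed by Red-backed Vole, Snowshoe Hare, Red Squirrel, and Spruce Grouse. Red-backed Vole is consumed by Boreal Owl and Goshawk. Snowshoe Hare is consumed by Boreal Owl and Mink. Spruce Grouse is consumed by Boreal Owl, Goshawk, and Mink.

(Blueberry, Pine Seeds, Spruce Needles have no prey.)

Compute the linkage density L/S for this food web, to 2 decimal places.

There are L = 17 links among S = 10 species.
L/S = 17/10 = 1.7000 ≈ 1.70.

L/S = 1.70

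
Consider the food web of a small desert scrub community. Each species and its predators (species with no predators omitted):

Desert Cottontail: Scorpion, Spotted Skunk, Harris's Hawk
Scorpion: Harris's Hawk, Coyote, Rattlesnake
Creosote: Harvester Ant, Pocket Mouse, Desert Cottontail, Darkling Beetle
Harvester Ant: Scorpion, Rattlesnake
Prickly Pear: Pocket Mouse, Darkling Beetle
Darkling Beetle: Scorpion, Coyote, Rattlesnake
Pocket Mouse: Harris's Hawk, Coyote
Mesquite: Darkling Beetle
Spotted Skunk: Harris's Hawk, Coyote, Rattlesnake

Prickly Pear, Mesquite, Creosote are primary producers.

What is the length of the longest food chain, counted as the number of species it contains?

4 species

One longest chain: Creosote → Desert Cottontail → Spotted Skunk → Harris's Hawk.
It has 4 species and 3 links.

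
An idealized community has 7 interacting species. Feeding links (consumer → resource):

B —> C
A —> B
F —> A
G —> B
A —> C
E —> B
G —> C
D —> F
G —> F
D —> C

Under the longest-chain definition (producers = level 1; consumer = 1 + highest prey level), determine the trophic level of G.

C is a producer → level 1.
B eats C → level 2.
A eats B (level 2); other prey at levels: C 1 → level 3.
F eats A → level 4.
G eats F (level 4); other prey at levels: C 1, B 2 → level 5.

Trophic level 5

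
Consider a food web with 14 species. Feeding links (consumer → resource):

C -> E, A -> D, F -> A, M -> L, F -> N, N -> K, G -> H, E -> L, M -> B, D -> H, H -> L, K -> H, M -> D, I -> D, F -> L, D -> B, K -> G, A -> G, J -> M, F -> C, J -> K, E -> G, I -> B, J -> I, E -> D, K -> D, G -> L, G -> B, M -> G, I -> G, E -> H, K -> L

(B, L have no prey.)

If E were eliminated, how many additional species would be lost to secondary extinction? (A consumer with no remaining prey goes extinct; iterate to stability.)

Remove E.
Round 1: C (all prey gone) → extinct.
No further losses. Total secondary extinctions: 1.

1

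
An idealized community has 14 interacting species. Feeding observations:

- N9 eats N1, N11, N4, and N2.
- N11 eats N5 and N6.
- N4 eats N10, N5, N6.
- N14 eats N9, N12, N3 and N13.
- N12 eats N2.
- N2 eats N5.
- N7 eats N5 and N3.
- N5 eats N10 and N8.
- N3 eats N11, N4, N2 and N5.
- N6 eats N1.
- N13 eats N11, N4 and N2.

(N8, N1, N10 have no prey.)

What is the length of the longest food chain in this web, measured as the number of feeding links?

One longest chain: N1 → N6 → N4 → N3 → N7.
It has 5 species and 4 links.

4 links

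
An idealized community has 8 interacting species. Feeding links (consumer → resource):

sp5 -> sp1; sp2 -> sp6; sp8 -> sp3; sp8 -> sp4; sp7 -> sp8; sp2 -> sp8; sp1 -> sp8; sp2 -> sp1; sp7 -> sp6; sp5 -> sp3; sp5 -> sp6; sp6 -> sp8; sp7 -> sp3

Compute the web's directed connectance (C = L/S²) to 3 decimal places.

C = 0.203

The web has S = 8 species and L = 13 feeding links.
C = L / S² = 13 / 64 = 0.2031 ≈ 0.203.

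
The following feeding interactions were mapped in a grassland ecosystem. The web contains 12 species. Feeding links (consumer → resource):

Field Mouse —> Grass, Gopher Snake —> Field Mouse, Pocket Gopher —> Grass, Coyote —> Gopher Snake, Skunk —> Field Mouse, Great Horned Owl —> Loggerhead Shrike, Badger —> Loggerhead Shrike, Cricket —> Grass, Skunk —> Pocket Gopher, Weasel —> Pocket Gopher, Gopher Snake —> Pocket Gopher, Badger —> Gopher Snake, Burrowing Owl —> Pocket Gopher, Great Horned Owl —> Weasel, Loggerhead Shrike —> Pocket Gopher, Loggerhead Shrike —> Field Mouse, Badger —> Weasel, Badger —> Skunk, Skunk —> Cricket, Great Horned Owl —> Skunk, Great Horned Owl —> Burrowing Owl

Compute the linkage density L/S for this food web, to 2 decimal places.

L/S = 1.75

There are L = 21 links among S = 12 species.
L/S = 21/12 = 1.7500 ≈ 1.75.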